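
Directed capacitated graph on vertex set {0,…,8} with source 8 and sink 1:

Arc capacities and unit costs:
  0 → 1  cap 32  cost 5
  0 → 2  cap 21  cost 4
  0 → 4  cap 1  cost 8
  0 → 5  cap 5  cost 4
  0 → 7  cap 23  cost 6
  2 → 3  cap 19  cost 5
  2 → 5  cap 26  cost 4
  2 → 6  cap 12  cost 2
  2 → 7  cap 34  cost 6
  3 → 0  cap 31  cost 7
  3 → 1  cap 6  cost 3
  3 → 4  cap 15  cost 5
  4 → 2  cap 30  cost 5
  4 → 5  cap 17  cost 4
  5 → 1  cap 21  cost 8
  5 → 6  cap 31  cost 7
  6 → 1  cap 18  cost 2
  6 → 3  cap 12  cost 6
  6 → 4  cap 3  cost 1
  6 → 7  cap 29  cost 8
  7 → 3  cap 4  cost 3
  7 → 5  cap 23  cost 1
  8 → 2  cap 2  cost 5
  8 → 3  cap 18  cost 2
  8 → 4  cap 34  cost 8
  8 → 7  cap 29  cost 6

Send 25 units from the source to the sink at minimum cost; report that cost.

Minimum cost for 25 units: 291

shortest-cost path #1: 8→3→1 push 6 @ unit cost 5 (adds 30)
shortest-cost path #2: 8→2→6→1 push 2 @ unit cost 9 (adds 18)
shortest-cost path #3: 8→3→0→1 push 12 @ unit cost 14 (adds 168)
shortest-cost path #4: 8→7→5→1 push 5 @ unit cost 15 (adds 75)
total cost = 291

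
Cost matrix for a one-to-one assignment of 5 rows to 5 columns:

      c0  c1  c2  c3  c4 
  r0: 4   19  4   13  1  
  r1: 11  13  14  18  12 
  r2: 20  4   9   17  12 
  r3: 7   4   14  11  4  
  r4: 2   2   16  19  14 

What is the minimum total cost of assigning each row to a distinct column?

one of 2 optimal assignments: row0→col2 (cost 4), row1→col3 (cost 18), row2→col1 (cost 4), row3→col4 (cost 4), row4→col0 (cost 2)
total = 4 + 18 + 4 + 4 + 2 = 32

Minimum assignment cost: 32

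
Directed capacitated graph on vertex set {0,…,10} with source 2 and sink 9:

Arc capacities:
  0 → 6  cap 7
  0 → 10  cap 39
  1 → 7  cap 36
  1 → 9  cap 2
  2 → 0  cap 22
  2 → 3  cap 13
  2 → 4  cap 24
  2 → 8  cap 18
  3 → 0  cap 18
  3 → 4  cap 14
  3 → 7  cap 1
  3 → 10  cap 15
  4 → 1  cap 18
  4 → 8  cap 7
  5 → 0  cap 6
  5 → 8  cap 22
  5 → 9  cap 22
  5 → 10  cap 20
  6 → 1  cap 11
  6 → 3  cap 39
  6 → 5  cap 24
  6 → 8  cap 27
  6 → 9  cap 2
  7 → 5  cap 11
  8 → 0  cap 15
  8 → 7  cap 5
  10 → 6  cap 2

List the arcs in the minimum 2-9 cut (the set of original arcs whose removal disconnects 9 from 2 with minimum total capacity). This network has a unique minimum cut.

Min-cut arcs: {(0,6), (1,9), (7,5), (10,6)} (total capacity 22)

augment #1: 2→0→6→9 push 2
augment #2: 2→4→1→9 push 2
augment #3: 2→0→6→5→9 push 5
augment #4: 2→3→7→5→9 push 1
augment #5: 2→8→7→5→9 push 5
augment #6: 2→0→10→6→5→9 push 2
augment #7: 2→4→1→7→5→9 push 5
max flow = 22; residual-reachable set from 2 gives S-side
cut edges (S→T): {(0,6), (1,9), (7,5), (10,6)} total cap 22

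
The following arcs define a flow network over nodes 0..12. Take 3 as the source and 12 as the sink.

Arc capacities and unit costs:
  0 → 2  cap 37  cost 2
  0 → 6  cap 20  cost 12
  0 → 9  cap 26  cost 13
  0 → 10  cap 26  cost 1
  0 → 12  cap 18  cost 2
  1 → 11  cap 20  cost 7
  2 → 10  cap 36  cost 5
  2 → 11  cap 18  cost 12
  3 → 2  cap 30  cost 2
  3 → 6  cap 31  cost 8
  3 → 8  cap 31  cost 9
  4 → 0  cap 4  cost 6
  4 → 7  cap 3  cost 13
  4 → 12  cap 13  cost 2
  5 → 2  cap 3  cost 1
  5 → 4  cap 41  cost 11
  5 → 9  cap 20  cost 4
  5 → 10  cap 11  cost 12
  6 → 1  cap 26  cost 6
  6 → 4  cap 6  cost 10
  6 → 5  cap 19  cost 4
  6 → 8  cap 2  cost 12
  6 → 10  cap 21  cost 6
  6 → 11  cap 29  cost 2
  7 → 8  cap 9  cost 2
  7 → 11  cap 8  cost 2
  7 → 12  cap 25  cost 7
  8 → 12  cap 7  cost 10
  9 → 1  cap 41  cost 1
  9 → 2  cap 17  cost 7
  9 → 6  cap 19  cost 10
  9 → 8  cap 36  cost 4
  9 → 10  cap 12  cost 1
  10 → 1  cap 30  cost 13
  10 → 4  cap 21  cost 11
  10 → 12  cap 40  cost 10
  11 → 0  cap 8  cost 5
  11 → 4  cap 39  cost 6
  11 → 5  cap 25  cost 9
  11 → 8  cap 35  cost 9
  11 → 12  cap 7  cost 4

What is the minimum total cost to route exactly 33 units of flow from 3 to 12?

Minimum cost for 33 units: 540

shortest-cost path #1: 3→6→11→12 push 7 @ unit cost 14 (adds 98)
shortest-cost path #2: 3→6→11→0→12 push 8 @ unit cost 17 (adds 136)
shortest-cost path #3: 3→2→10→12 push 18 @ unit cost 17 (adds 306)
total cost = 540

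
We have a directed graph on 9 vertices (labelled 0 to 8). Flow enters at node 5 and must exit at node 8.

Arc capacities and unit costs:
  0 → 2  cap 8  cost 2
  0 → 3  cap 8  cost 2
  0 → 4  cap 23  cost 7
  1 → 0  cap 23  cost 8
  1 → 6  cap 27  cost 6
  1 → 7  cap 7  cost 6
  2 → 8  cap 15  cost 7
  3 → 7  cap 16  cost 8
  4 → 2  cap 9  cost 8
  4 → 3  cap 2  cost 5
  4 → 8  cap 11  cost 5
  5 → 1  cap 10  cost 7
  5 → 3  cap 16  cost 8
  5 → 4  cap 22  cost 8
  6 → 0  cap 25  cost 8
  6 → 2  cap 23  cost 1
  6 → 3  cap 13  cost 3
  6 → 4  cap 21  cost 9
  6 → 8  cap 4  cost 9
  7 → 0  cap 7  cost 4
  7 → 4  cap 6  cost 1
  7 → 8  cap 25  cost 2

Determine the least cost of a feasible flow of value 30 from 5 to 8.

shortest-cost path #1: 5→4→8 push 11 @ unit cost 13 (adds 143)
shortest-cost path #2: 5→1→7→8 push 7 @ unit cost 15 (adds 105)
shortest-cost path #3: 5→3→7→8 push 12 @ unit cost 18 (adds 216)
total cost = 464

Minimum cost for 30 units: 464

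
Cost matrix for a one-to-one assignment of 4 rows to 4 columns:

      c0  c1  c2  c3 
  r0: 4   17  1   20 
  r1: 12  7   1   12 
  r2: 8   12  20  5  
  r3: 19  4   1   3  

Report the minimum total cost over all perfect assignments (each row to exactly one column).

optimal assignment: row0→col0 (cost 4), row1→col2 (cost 1), row2→col3 (cost 5), row3→col1 (cost 4)
total = 4 + 1 + 5 + 4 = 14

Minimum assignment cost: 14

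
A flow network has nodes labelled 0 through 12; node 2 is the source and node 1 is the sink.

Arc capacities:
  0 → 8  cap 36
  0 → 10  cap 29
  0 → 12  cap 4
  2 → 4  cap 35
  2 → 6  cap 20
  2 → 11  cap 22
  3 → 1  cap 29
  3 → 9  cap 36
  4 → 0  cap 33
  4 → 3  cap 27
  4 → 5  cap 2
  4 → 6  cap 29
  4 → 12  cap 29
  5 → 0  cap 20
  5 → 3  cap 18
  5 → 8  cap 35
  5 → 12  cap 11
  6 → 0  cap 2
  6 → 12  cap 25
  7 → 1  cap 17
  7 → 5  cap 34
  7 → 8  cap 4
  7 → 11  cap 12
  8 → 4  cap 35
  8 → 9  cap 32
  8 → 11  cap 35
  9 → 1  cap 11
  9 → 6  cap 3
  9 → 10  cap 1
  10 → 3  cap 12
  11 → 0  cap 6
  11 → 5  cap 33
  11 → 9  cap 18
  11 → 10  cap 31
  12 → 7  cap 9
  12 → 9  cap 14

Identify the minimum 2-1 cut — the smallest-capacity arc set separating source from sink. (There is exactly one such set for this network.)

augment #1: 2→4→3→1 push 27
augment #2: 2→11→9→1 push 11
augment #3: 2→4→5→3→1 push 2
augment #4: 2→4→12→7→1 push 6
augment #5: 2→6→12→7→1 push 3
max flow = 49; residual-reachable set from 2 gives S-side
cut edges (S→T): {(3,1), (9,1), (12,7)} total cap 49

Min-cut arcs: {(3,1), (9,1), (12,7)} (total capacity 49)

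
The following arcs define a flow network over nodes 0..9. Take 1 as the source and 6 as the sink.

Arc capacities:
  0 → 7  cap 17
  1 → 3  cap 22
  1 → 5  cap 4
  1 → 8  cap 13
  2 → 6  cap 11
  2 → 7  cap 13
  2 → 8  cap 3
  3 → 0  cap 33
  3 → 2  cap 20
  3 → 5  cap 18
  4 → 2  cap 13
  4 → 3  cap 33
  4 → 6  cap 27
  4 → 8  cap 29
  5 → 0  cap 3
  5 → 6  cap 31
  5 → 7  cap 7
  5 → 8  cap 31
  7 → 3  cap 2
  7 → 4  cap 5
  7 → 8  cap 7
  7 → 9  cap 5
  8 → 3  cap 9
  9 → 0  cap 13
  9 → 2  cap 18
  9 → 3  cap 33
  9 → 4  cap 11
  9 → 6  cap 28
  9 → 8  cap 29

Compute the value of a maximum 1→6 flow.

Maximum flow value: 35

augment #1: 1→5→6 bottleneck 4, total now 4
augment #2: 1→3→2→6 bottleneck 11, total now 15
augment #3: 1→3→5→6 bottleneck 11, total now 26
augment #4: 1→8→3→5→6 bottleneck 7, total now 33
augment #5: 1→8→3→0→7→4→6 bottleneck 2, total now 35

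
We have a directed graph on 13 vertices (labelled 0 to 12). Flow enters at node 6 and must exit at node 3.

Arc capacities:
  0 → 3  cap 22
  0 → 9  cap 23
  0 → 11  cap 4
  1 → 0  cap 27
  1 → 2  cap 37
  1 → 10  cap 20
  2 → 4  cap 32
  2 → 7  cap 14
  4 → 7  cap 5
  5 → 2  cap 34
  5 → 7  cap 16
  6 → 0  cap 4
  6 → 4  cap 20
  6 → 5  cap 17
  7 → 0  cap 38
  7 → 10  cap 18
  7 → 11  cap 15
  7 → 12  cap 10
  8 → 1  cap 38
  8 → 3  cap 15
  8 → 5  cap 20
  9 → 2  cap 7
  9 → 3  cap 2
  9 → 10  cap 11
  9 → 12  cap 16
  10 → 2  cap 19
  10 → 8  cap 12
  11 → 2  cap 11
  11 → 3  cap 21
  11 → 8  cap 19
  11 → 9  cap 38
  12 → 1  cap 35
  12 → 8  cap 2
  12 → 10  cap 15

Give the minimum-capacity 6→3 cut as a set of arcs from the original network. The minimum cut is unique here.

augment #1: 6→0→3 push 4
augment #2: 6→4→7→0→3 push 5
augment #3: 6→5→7→0→3 push 13
augment #4: 6→5→7→11→3 push 3
augment #5: 6→5→2→7→11→3 push 1
max flow = 26; residual-reachable set from 6 gives S-side
cut edges (S→T): {(4,7), (6,0), (6,5)} total cap 26

Min-cut arcs: {(4,7), (6,0), (6,5)} (total capacity 26)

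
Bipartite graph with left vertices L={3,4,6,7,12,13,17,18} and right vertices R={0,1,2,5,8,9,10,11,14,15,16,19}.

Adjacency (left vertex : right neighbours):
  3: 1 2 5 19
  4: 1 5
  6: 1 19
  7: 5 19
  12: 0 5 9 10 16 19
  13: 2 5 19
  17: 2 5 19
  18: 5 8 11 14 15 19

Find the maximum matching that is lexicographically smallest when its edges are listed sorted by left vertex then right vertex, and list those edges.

|M| = 6 (so the lex-smallest maximum matching has 6 edges)
process left vertices in ascending order; for each, take the smallest-labelled available neighbour that still permits 6 edges overall, or leave it unmatched if none does
lex-smallest matching: {3-1, 4-5, 6-19, 12-0, 13-2, 18-8}

Lex-smallest maximum matching: {(3,1), (4,5), (6,19), (12,0), (13,2), (18,8)}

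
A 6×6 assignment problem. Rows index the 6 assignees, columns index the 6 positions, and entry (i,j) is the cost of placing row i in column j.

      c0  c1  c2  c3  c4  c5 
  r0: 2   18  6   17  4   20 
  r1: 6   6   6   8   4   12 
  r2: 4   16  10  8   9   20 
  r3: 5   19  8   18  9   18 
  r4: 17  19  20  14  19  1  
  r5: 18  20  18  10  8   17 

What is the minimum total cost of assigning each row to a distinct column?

one of 2 optimal assignments: row0→col0 (cost 2), row1→col1 (cost 6), row2→col3 (cost 8), row3→col2 (cost 8), row4→col5 (cost 1), row5→col4 (cost 8)
total = 2 + 6 + 8 + 8 + 1 + 8 = 33

Minimum assignment cost: 33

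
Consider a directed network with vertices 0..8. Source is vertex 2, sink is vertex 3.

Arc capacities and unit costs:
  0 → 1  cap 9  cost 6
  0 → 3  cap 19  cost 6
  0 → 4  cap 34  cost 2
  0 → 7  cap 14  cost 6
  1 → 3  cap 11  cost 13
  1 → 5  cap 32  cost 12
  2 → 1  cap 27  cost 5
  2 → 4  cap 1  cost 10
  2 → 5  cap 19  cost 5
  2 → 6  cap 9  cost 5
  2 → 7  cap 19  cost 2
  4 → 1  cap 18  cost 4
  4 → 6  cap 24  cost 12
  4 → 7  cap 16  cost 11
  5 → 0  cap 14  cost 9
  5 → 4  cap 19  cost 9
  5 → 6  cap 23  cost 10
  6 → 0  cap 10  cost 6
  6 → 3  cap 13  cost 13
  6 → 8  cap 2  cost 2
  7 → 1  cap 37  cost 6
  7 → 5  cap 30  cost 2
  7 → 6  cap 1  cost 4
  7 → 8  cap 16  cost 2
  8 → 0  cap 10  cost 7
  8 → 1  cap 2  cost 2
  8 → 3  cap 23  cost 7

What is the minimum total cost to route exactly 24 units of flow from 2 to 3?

Minimum cost for 24 units: 306

shortest-cost path #1: 2→7→8→3 push 16 @ unit cost 11 (adds 176)
shortest-cost path #2: 2→6→8→3 push 2 @ unit cost 14 (adds 28)
shortest-cost path #3: 2→6→0→3 push 6 @ unit cost 17 (adds 102)
total cost = 306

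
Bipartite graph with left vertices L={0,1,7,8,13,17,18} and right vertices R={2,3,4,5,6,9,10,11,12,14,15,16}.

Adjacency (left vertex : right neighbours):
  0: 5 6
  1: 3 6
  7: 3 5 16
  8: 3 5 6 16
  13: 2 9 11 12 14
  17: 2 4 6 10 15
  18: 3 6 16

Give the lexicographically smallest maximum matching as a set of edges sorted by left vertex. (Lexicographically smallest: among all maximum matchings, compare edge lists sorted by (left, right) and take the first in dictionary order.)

|M| = 6 (so the lex-smallest maximum matching has 6 edges)
process left vertices in ascending order; for each, take the smallest-labelled available neighbour that still permits 6 edges overall, or leave it unmatched if none does
lex-smallest matching: {0-5, 1-3, 7-16, 8-6, 13-2, 17-4}

Lex-smallest maximum matching: {(0,5), (1,3), (7,16), (8,6), (13,2), (17,4)}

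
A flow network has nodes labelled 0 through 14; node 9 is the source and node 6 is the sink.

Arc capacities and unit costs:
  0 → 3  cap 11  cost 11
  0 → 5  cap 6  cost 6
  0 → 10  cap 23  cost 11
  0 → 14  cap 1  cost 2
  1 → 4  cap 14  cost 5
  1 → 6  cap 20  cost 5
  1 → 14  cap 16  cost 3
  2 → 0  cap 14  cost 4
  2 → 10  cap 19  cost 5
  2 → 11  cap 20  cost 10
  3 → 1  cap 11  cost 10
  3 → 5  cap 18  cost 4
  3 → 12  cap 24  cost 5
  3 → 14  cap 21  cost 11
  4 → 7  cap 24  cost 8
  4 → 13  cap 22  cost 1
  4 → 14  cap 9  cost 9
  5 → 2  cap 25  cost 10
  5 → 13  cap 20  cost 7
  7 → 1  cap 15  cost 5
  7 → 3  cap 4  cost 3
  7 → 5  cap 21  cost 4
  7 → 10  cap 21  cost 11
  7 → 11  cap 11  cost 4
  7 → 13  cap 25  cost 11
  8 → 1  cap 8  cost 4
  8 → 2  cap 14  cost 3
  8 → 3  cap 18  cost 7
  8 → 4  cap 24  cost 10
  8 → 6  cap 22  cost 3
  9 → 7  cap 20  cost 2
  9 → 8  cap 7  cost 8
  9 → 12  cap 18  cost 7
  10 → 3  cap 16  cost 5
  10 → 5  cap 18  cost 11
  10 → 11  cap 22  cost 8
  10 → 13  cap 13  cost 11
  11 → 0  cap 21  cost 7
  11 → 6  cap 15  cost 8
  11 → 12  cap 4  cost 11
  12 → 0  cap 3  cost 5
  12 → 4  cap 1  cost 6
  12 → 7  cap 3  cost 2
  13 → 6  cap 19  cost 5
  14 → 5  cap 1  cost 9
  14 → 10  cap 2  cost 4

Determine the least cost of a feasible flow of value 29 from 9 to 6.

shortest-cost path #1: 9→8→6 push 7 @ unit cost 11 (adds 77)
shortest-cost path #2: 9→7→1→6 push 15 @ unit cost 12 (adds 180)
shortest-cost path #3: 9→7→11→6 push 5 @ unit cost 14 (adds 70)
shortest-cost path #4: 9→12→4→13→6 push 1 @ unit cost 19 (adds 19)
shortest-cost path #5: 9→12→7→11→6 push 1 @ unit cost 21 (adds 21)
total cost = 367

Minimum cost for 29 units: 367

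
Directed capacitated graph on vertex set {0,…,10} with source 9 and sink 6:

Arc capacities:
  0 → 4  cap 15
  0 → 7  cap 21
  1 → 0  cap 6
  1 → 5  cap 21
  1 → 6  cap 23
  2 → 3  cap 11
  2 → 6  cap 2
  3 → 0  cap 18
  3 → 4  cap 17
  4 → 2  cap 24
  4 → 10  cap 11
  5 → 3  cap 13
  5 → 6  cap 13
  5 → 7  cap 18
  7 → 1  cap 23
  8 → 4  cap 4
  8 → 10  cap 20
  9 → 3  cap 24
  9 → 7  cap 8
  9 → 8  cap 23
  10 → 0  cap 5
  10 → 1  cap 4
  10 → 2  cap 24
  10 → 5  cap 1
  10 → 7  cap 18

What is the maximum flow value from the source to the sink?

Maximum flow value: 30

augment #1: 9→7→1→6 bottleneck 8, total now 8
augment #2: 9→3→4→2→6 bottleneck 2, total now 10
augment #3: 9→8→10→1→6 bottleneck 4, total now 14
augment #4: 9→8→10→5→6 bottleneck 1, total now 15
augment #5: 9→3→0→7→1→6 bottleneck 11, total now 26
augment #6: 9→3→0→7→1→5→6 bottleneck 4, total now 30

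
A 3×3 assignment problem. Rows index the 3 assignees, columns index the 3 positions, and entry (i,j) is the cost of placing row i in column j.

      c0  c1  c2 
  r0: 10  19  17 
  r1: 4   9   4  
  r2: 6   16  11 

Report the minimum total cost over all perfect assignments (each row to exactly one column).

optimal assignment: row0→col1 (cost 19), row1→col2 (cost 4), row2→col0 (cost 6)
total = 19 + 4 + 6 = 29

Minimum assignment cost: 29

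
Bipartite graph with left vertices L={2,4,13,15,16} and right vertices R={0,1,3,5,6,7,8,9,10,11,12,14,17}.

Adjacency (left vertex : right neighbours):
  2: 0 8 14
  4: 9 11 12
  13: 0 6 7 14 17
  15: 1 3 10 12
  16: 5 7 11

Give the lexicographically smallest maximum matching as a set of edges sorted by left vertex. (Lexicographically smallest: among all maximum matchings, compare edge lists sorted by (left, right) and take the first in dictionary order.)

Lex-smallest maximum matching: {(2,0), (4,9), (13,6), (15,1), (16,5)}

|M| = 5 (so the lex-smallest maximum matching has 5 edges)
process left vertices in ascending order; for each, take the smallest-labelled available neighbour that still permits 5 edges overall, or leave it unmatched if none does
lex-smallest matching: {2-0, 4-9, 13-6, 15-1, 16-5}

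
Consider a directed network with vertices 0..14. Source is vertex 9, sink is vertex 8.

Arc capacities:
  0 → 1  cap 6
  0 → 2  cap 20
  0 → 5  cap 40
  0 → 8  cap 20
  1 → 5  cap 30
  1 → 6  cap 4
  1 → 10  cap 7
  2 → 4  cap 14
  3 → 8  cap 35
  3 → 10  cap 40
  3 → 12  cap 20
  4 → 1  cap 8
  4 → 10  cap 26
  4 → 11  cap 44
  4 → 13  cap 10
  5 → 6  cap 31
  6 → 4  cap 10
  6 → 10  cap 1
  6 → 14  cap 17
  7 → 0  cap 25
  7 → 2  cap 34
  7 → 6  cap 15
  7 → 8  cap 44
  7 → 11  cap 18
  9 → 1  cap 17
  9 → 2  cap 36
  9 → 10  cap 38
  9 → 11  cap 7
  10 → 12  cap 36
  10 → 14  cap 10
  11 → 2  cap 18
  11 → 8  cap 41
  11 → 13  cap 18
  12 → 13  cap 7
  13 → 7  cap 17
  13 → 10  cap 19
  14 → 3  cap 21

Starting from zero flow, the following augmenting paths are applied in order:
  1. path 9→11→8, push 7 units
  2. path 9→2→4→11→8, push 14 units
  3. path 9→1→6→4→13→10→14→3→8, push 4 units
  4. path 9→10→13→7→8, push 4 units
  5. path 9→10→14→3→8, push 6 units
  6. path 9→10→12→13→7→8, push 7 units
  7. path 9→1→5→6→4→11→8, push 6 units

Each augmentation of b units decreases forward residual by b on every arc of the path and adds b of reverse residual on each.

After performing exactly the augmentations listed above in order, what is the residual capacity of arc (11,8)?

Residual capacity of (11,8): 14

after path 1 (9→11→8, push 7): res(11,8)=34
after path 2 (9→2→4→11→8, push 14): res(11,8)=20
after path 3 (9→1→6→4→13→10→14→3→8, push 4): res(11,8)=20
after path 4 (9→10→13→7→8, push 4): res(11,8)=20
after path 5 (9→10→14→3→8, push 6): res(11,8)=20
after path 6 (9→10→12→13→7→8, push 7): res(11,8)=20
after path 7 (9→1→5→6→4→11→8, push 6): res(11,8)=14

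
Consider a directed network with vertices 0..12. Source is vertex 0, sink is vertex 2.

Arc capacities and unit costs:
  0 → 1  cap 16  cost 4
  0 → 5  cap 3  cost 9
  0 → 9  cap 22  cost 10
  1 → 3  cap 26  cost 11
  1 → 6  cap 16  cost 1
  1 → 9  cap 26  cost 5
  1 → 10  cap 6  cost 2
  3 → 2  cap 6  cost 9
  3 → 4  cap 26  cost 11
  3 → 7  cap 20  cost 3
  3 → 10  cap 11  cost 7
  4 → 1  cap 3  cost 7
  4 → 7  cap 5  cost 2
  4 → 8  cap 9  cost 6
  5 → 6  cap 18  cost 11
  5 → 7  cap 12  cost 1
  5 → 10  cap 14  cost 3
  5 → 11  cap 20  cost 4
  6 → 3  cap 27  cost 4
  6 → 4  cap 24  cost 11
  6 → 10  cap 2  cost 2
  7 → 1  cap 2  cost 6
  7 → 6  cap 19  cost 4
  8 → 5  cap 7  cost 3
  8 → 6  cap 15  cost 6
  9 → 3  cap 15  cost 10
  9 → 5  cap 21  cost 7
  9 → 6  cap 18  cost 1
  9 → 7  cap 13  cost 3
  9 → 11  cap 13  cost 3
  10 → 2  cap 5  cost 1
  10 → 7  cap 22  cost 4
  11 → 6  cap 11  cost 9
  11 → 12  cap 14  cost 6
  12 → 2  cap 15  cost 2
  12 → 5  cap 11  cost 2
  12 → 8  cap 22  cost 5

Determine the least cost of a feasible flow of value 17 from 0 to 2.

Minimum cost for 17 units: 264

shortest-cost path #1: 0→1→10→2 push 5 @ unit cost 7 (adds 35)
shortest-cost path #2: 0→1→6→3→2 push 6 @ unit cost 18 (adds 108)
shortest-cost path #3: 0→1→9→11→12→2 push 5 @ unit cost 20 (adds 100)
shortest-cost path #4: 0→5→11→12→2 push 1 @ unit cost 21 (adds 21)
total cost = 264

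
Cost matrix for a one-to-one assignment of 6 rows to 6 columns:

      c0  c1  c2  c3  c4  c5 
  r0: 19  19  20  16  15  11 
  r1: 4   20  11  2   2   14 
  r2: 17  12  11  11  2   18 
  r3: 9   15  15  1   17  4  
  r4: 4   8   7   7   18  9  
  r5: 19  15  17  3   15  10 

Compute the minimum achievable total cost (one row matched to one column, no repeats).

optimal assignment: row0→col1 (cost 19), row1→col0 (cost 4), row2→col4 (cost 2), row3→col5 (cost 4), row4→col2 (cost 7), row5→col3 (cost 3)
total = 19 + 4 + 2 + 4 + 7 + 3 = 39

Minimum assignment cost: 39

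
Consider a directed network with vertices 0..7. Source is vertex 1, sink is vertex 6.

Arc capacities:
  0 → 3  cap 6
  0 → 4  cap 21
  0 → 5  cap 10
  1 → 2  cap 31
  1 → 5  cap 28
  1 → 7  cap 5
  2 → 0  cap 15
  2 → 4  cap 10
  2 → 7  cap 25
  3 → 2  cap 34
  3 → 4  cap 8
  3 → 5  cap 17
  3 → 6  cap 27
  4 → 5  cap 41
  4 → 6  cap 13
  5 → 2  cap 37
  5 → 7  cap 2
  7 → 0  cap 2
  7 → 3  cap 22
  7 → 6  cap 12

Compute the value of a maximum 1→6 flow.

augment #1: 1→7→6 bottleneck 5, total now 5
augment #2: 1→2→4→6 bottleneck 10, total now 15
augment #3: 1→2→7→6 bottleneck 7, total now 22
augment #4: 1→2→0→3→6 bottleneck 6, total now 28
augment #5: 1→2→0→4→6 bottleneck 3, total now 31
augment #6: 1→2→7→3→6 bottleneck 5, total now 36
augment #7: 1→5→7→3→6 bottleneck 2, total now 38
augment #8: 1→5→2→7→3→6 bottleneck 13, total now 51

Maximum flow value: 51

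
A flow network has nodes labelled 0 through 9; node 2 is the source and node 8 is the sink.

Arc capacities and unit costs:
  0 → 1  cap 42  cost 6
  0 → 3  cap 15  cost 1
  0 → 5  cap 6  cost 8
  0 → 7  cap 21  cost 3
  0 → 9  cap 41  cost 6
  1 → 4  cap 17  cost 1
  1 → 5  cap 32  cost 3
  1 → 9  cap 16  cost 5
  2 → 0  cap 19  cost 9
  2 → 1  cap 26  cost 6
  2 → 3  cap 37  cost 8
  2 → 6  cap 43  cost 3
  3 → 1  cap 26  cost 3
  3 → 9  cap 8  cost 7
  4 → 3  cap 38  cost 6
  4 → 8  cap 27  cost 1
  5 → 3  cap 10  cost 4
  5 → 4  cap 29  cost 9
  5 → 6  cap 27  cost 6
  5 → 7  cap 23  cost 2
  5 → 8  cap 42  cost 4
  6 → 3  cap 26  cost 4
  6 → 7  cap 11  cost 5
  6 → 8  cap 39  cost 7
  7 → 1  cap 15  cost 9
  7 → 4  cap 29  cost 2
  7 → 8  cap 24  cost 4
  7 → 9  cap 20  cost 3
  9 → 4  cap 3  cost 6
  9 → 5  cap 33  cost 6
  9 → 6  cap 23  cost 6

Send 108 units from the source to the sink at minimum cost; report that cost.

shortest-cost path #1: 2→1→4→8 push 17 @ unit cost 8 (adds 136)
shortest-cost path #2: 2→6→8 push 39 @ unit cost 10 (adds 390)
shortest-cost path #3: 2→6→7→4→8 push 4 @ unit cost 11 (adds 44)
shortest-cost path #4: 2→1→5→8 push 9 @ unit cost 13 (adds 117)
shortest-cost path #5: 2→0→7→4→8 push 6 @ unit cost 15 (adds 90)
shortest-cost path #6: 2→0→7→8 push 13 @ unit cost 16 (adds 208)
shortest-cost path #7: 2→3→1→5→8 push 20 @ unit cost 18 (adds 360)
total cost = 1345

Minimum cost for 108 units: 1345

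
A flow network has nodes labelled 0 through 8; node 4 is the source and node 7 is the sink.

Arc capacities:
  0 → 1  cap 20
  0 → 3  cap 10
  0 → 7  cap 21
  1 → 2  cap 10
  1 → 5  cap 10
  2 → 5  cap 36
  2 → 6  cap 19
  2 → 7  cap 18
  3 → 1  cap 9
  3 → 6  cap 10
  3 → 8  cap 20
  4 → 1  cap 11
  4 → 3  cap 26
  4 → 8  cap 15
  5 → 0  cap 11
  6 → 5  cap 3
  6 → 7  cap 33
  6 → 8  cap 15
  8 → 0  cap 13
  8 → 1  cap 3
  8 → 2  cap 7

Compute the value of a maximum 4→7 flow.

Maximum flow value: 48

augment #1: 4→1→2→7 bottleneck 10, total now 10
augment #2: 4→3→6→7 bottleneck 10, total now 20
augment #3: 4→8→0→7 bottleneck 13, total now 33
augment #4: 4→8→2→7 bottleneck 2, total now 35
augment #5: 4→1→5→0→7 bottleneck 1, total now 36
augment #6: 4→3→8→2→7 bottleneck 5, total now 41
augment #7: 4→3→1→5→0→7 bottleneck 7, total now 48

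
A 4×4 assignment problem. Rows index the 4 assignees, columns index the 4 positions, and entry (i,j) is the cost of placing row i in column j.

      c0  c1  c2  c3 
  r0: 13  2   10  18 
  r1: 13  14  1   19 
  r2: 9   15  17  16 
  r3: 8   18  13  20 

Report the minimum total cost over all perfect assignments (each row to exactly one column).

Minimum assignment cost: 27

optimal assignment: row0→col1 (cost 2), row1→col2 (cost 1), row2→col3 (cost 16), row3→col0 (cost 8)
total = 2 + 1 + 16 + 8 = 27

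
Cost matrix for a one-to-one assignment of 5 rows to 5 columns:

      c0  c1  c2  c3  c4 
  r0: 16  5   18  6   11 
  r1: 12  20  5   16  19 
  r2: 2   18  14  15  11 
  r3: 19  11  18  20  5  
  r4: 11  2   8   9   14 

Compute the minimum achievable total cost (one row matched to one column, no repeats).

optimal assignment: row0→col3 (cost 6), row1→col2 (cost 5), row2→col0 (cost 2), row3→col4 (cost 5), row4→col1 (cost 2)
total = 6 + 5 + 2 + 5 + 2 = 20

Minimum assignment cost: 20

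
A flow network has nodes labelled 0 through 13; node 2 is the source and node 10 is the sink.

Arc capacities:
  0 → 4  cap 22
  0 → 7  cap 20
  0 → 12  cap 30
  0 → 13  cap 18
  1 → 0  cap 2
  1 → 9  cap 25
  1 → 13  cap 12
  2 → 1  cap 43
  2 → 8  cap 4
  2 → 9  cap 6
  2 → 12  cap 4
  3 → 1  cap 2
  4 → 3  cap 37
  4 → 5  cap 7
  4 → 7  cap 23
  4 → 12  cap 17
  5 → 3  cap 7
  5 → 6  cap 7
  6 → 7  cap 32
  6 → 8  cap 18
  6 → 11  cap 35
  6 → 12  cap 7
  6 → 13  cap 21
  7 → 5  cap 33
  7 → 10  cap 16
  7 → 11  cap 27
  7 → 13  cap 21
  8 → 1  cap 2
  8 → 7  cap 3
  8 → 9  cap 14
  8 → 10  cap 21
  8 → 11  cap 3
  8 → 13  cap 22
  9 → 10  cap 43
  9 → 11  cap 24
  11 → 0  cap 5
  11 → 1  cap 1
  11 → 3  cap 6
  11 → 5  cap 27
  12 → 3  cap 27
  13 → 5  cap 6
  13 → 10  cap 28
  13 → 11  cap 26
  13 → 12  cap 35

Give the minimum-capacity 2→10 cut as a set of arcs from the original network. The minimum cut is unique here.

augment #1: 2→8→10 push 4
augment #2: 2→9→10 push 6
augment #3: 2→1→9→10 push 25
augment #4: 2→1→13→10 push 12
augment #5: 2→1→0→7→10 push 2
max flow = 49; residual-reachable set from 2 gives S-side
cut edges (S→T): {(1,0), (1,9), (1,13), (2,8), (2,9)} total cap 49

Min-cut arcs: {(1,0), (1,9), (1,13), (2,8), (2,9)} (total capacity 49)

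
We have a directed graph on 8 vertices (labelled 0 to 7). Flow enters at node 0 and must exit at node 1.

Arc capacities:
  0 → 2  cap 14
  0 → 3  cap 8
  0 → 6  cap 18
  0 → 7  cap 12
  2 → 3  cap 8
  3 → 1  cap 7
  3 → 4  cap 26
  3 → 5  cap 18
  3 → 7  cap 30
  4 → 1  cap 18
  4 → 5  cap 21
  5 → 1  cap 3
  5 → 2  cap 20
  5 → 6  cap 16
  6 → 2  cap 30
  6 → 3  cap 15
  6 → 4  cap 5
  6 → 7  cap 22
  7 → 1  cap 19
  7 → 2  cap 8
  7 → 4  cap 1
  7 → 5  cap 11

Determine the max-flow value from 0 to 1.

Maximum flow value: 46

augment #1: 0→3→1 bottleneck 7, total now 7
augment #2: 0→7→1 bottleneck 12, total now 19
augment #3: 0→3→4→1 bottleneck 1, total now 20
augment #4: 0→6→4→1 bottleneck 5, total now 25
augment #5: 0→6→7→1 bottleneck 7, total now 32
augment #6: 0→2→3→4→1 bottleneck 8, total now 40
augment #7: 0→6→3→4→1 bottleneck 4, total now 44
augment #8: 0→6→3→5→1 bottleneck 2, total now 46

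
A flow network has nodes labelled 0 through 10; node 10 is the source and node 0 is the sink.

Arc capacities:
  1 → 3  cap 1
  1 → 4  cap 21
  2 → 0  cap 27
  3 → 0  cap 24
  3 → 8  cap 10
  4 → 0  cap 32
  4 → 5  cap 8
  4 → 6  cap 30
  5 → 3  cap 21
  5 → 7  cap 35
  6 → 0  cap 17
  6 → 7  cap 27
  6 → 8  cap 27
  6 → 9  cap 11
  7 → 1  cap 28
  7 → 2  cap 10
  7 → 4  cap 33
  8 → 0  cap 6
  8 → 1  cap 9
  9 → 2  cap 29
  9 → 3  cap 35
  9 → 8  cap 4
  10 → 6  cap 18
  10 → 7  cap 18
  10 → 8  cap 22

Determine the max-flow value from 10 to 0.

augment #1: 10→6→0 bottleneck 17, total now 17
augment #2: 10→8→0 bottleneck 6, total now 23
augment #3: 10→7→2→0 bottleneck 10, total now 33
augment #4: 10→7→4→0 bottleneck 8, total now 41
augment #5: 10→6→7→4→0 bottleneck 1, total now 42
augment #6: 10→8→1→3→0 bottleneck 1, total now 43
augment #7: 10→8→1→4→0 bottleneck 8, total now 51

Maximum flow value: 51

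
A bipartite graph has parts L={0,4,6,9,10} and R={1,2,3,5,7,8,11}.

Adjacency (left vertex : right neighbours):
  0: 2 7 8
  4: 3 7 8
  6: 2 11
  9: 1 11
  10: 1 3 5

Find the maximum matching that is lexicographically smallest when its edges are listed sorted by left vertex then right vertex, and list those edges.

|M| = 5 (so the lex-smallest maximum matching has 5 edges)
process left vertices in ascending order; for each, take the smallest-labelled available neighbour that still permits 5 edges overall, or leave it unmatched if none does
lex-smallest matching: {0-2, 4-3, 6-11, 9-1, 10-5}

Lex-smallest maximum matching: {(0,2), (4,3), (6,11), (9,1), (10,5)}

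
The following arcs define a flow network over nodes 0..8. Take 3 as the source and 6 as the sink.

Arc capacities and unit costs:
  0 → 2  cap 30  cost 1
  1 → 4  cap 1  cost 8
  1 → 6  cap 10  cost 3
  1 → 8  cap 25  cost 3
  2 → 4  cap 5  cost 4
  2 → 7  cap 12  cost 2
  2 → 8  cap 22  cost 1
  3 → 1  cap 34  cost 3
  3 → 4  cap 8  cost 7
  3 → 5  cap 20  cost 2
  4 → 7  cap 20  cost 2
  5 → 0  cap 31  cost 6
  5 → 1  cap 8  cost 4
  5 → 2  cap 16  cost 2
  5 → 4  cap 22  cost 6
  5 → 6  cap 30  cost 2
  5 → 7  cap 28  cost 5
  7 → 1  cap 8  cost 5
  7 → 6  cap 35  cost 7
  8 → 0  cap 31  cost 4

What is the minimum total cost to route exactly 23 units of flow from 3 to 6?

Minimum cost for 23 units: 98

shortest-cost path #1: 3→5→6 push 20 @ unit cost 4 (adds 80)
shortest-cost path #2: 3→1→6 push 3 @ unit cost 6 (adds 18)
total cost = 98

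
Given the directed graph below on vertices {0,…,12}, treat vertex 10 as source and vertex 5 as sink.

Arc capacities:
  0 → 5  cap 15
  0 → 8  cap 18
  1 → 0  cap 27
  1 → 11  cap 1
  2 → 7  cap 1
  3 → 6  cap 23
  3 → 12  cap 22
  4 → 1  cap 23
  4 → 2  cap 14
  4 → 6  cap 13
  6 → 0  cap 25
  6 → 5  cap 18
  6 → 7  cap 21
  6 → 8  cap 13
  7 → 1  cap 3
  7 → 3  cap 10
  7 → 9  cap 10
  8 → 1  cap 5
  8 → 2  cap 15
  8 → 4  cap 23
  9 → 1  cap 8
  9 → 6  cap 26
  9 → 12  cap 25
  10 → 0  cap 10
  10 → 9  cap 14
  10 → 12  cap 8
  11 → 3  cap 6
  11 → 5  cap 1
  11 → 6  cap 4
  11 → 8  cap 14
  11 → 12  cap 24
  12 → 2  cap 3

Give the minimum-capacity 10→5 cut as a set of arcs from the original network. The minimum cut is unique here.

Min-cut arcs: {(2,7), (10,0), (10,9)} (total capacity 25)

augment #1: 10→0→5 push 10
augment #2: 10→9→6→5 push 14
augment #3: 10→12→2→7→1→0→5 push 1
max flow = 25; residual-reachable set from 10 gives S-side
cut edges (S→T): {(2,7), (10,0), (10,9)} total cap 25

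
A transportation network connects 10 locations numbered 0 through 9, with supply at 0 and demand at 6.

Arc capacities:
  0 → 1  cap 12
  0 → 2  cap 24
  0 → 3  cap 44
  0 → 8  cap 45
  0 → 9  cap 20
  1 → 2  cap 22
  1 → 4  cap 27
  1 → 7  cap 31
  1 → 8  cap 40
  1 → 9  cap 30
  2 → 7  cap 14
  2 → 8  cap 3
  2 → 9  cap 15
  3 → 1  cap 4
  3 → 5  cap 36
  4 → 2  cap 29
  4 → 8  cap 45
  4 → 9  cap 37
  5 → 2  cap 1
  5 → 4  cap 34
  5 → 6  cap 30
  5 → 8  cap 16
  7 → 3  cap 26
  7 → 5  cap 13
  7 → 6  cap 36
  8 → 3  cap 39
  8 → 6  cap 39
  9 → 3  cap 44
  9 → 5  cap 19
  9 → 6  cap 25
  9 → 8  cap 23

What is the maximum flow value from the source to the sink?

augment #1: 0→8→6 bottleneck 39, total now 39
augment #2: 0→9→6 bottleneck 20, total now 59
augment #3: 0→1→7→6 bottleneck 12, total now 71
augment #4: 0→2→7→6 bottleneck 14, total now 85
augment #5: 0→2→9→6 bottleneck 5, total now 90
augment #6: 0→3→5→6 bottleneck 30, total now 120
augment #7: 0→3→1→7→6 bottleneck 4, total now 124

Maximum flow value: 124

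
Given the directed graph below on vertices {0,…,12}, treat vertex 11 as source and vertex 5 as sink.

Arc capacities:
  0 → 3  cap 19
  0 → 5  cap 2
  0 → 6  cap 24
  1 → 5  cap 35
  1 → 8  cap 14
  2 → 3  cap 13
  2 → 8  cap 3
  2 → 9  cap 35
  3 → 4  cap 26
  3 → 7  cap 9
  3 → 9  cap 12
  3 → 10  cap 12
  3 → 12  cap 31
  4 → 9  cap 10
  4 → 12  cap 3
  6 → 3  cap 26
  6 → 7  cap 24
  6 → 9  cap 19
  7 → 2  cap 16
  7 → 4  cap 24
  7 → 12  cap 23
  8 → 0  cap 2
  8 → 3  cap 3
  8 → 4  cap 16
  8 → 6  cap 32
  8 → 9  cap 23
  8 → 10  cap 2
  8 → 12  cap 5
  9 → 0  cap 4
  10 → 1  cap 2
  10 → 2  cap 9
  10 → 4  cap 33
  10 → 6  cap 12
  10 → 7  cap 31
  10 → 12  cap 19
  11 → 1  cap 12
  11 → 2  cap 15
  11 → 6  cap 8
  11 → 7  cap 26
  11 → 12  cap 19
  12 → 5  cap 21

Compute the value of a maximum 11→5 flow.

augment #1: 11→1→5 bottleneck 12, total now 12
augment #2: 11→12→5 bottleneck 19, total now 31
augment #3: 11→7→12→5 bottleneck 2, total now 33
augment #4: 11→2→8→0→5 bottleneck 2, total now 35
augment #5: 11→2→3→10→1→5 bottleneck 2, total now 37

Maximum flow value: 37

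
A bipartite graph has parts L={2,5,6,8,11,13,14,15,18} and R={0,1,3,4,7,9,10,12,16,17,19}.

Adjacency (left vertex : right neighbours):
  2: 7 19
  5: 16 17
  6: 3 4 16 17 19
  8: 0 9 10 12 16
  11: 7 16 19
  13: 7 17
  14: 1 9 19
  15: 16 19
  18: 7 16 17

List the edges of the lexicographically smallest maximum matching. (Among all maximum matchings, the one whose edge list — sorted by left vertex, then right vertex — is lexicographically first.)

|M| = 7 (so the lex-smallest maximum matching has 7 edges)
process left vertices in ascending order; for each, take the smallest-labelled available neighbour that still permits 7 edges overall, or leave it unmatched if none does
lex-smallest matching: {2-7, 5-16, 6-3, 8-0, 11-19, 13-17, 14-1}

Lex-smallest maximum matching: {(2,7), (5,16), (6,3), (8,0), (11,19), (13,17), (14,1)}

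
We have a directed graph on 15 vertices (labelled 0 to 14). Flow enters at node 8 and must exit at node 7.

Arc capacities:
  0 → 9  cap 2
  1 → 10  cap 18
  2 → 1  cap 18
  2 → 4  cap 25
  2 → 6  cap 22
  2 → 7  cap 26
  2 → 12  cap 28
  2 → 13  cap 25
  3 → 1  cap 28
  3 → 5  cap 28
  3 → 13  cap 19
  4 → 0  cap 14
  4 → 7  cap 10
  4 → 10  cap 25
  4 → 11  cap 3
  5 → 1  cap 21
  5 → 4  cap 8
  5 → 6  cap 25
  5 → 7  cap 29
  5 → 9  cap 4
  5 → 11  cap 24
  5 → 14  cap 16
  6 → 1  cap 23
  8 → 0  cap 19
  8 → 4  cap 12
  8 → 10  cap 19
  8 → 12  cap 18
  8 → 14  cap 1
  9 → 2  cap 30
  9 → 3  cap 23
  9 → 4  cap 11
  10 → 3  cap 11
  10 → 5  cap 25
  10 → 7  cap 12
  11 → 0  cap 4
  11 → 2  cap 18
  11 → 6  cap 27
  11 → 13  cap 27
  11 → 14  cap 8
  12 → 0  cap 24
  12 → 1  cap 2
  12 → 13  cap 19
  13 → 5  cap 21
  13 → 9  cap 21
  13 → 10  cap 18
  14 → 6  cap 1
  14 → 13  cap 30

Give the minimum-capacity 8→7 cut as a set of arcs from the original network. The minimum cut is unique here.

Min-cut arcs: {(0,9), (8,4), (8,10), (8,12), (8,14)} (total capacity 52)

augment #1: 8→4→7 push 10
augment #2: 8→10→7 push 12
augment #3: 8→10→5→7 push 7
augment #4: 8→0→9→2→7 push 2
augment #5: 8→4→10→5→7 push 2
augment #6: 8→12→13→5→7 push 18
augment #7: 8→14→13→5→7 push 1
max flow = 52; residual-reachable set from 8 gives S-side
cut edges (S→T): {(0,9), (8,4), (8,10), (8,12), (8,14)} total cap 52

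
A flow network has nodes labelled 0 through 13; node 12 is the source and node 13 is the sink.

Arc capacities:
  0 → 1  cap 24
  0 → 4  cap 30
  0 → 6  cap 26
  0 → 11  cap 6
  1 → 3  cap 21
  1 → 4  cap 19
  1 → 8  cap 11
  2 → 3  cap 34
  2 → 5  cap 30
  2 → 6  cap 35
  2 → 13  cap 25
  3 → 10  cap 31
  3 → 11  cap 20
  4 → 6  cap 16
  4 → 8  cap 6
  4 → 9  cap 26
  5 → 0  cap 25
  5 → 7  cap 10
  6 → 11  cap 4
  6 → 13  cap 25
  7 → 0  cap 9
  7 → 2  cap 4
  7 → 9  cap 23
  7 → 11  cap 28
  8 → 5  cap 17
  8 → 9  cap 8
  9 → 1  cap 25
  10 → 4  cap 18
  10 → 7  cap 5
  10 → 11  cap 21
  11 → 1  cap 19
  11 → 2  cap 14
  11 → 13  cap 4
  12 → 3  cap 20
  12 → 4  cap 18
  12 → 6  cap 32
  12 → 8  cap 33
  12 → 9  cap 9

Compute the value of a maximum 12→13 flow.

augment #1: 12→6→13 bottleneck 25, total now 25
augment #2: 12→3→11→13 bottleneck 4, total now 29
augment #3: 12→3→11→2→13 bottleneck 14, total now 43
augment #4: 12→3→10→7→2→13 bottleneck 2, total now 45
augment #5: 12→8→5→7→2→13 bottleneck 2, total now 47

Maximum flow value: 47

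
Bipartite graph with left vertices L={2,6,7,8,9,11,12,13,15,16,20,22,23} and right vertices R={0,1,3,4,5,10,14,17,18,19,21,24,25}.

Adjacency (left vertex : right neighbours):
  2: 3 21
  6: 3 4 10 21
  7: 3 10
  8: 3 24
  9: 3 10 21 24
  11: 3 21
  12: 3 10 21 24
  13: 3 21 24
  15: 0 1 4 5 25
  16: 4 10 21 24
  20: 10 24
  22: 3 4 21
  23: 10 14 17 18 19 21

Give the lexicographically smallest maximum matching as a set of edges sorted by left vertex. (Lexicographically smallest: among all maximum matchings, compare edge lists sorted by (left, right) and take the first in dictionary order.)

|M| = 7 (so the lex-smallest maximum matching has 7 edges)
process left vertices in ascending order; for each, take the smallest-labelled available neighbour that still permits 7 edges overall, or leave it unmatched if none does
lex-smallest matching: {2-3, 6-4, 7-10, 8-24, 9-21, 15-0, 23-14}

Lex-smallest maximum matching: {(2,3), (6,4), (7,10), (8,24), (9,21), (15,0), (23,14)}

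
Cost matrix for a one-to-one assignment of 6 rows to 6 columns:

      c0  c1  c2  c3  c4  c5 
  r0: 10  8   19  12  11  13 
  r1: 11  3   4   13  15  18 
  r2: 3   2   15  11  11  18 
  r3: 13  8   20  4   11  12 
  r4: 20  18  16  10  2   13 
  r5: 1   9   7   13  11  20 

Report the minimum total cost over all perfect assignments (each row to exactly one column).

Minimum assignment cost: 26

optimal assignment: row0→col5 (cost 13), row1→col2 (cost 4), row2→col1 (cost 2), row3→col3 (cost 4), row4→col4 (cost 2), row5→col0 (cost 1)
total = 13 + 4 + 2 + 4 + 2 + 1 = 26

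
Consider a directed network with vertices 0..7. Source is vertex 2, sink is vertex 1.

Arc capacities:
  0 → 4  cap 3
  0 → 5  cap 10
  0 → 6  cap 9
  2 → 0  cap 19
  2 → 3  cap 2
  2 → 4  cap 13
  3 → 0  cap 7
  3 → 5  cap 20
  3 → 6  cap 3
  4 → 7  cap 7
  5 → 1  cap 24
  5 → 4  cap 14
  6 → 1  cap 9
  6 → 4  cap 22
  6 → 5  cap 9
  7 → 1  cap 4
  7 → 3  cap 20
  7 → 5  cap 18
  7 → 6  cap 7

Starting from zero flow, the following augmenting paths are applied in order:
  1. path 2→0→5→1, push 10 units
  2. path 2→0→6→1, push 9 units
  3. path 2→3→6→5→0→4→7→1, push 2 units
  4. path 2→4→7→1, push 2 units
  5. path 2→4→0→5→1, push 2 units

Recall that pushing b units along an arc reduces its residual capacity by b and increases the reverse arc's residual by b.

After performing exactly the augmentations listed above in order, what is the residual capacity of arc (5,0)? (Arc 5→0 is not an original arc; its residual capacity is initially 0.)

after path 1 (2→0→5→1, push 10): res(5,0)=10
after path 2 (2→0→6→1, push 9): res(5,0)=10
after path 3 (2→3→6→5→0→4→7→1, push 2): res(5,0)=8
after path 4 (2→4→7→1, push 2): res(5,0)=8
after path 5 (2→4→0→5→1, push 2): res(5,0)=10

Residual capacity of (5,0): 10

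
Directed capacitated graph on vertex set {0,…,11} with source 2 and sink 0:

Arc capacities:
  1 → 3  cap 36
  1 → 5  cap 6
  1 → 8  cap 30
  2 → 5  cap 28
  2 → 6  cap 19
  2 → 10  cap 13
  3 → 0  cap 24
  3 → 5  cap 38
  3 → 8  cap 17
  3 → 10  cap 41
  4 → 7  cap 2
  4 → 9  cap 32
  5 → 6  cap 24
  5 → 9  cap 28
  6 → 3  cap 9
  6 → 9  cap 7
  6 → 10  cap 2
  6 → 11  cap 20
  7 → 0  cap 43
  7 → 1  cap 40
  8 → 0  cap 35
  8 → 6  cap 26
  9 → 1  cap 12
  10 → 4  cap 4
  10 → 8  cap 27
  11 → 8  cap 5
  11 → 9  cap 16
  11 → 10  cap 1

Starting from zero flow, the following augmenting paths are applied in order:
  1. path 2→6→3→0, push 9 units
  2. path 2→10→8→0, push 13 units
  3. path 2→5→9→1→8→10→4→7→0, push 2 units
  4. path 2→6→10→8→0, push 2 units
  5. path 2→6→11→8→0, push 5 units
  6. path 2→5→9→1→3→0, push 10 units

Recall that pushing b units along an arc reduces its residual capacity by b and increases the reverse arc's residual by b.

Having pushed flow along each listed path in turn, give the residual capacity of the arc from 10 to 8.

after path 1 (2→6→3→0, push 9): res(10,8)=27
after path 2 (2→10→8→0, push 13): res(10,8)=14
after path 3 (2→5→9→1→8→10→4→7→0, push 2): res(10,8)=16
after path 4 (2→6→10→8→0, push 2): res(10,8)=14
after path 5 (2→6→11→8→0, push 5): res(10,8)=14
after path 6 (2→5→9→1→3→0, push 10): res(10,8)=14

Residual capacity of (10,8): 14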